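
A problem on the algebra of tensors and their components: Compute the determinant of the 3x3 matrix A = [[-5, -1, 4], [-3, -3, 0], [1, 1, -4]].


Expanding along the first row, det(A) = a11*M_11 - a12*M_12 + a13*M_13, where M_1j is the (1,j) minor.
Minor M_11 = -3*-4 - 0*1 = 12
Minor M_12 = -3*-4 - 0*1 = 12
Minor M_13 = -3*1 - -3*1 = 0
det = -5*(12) - -1*(12) + 4*(0)
    = -60 - -12 + 0
    = -48

-48


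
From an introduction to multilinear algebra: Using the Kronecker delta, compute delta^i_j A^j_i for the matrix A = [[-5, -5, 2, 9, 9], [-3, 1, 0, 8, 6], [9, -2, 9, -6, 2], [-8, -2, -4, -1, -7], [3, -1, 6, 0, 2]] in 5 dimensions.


The contraction (trace) of a rank-2 tensor is the sum of its diagonal elements.
Diagonal entries: A[1,1] = -5, A[2,2] = 1, A[3,3] = 9, A[4,4] = -1, A[5,5] = 2
Tr(A) = -5 + 1 + 9 + -1 + 2 = 6

6


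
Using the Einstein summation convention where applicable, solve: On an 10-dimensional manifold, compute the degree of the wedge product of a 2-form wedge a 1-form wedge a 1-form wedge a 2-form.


The degree of a wedge product is the sum of the degrees of the individual forms.
Degrees: 2, 1, 1, 2
Total degree = 2 + 1 + 1 + 2 = 6

6


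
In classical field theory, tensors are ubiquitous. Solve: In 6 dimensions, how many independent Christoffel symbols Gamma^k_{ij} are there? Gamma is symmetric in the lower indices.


Christoffel symbols Gamma^k_{ij} are symmetric in i,j, so there are d * d(d+1)/2 independent symbols.
d = 6
d(d+1)/2 = 6 * 7 / 2 = 21
Total = 6 * 21 = 126

126


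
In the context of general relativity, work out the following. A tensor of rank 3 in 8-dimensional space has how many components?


The number of components of a rank-r tensor in d dimensions is d^r.
Here d = 8 and r = 3.
8^3 = 512

512


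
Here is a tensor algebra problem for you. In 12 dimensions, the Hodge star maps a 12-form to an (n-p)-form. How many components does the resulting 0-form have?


The Hodge dual of a p-form on an n-dimensional manifold is an (n-p)-form.
n = 12, p = 12, so dual degree = 12 - 12 = 0
The number of components is C(n, n-p) = C(12, 0) = 1

1


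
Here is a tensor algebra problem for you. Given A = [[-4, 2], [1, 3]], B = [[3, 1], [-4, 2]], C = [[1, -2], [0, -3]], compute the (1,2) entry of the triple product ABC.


(ABC)_{12} = sum_m (AB)_{1m} C_{m2}. First compute row 1 of AB.
(AB)_{11} = -4*3 + 2*-4 = -20
(AB)_{12} = -4*1 + 2*2 = 0
Now contract with column 2 of C:
(AB)_{11} * C_{12} = -20 * -2 = 40
(AB)_{12} * C_{22} = 0 * -3 = 0
(ABC)_{12} = 40 + 0 = 40

40


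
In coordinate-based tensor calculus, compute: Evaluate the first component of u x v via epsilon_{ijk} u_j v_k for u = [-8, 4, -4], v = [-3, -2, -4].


(u x v)_1 = sum_{j,k} epsilon_{1jk} u_j v_k. Only permutations of (1,2,3) contribute; the two non-zero terms are:
eps_{123} u_2 v_3 = 1 * 4 * -4 = -16
eps_{132} u_3 v_2 = -1 * -4 * -2 = -8
(u x v)_1 = -24

-24


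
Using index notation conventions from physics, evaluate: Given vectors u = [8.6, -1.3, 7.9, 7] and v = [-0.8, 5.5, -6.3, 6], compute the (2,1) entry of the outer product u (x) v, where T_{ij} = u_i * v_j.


The outer product entry T_{ij} = u_i * v_j.
We need i=2, j=1.
u_2 = -1.3, v_1 = -0.8
T_{2,1} = -1.3 * -0.8 = 1.04

1.04


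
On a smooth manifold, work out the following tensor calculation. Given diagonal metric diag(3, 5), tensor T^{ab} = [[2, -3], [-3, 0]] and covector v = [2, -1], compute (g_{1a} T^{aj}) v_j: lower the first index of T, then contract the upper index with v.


Step 1: lower the first index. For a diagonal metric, g_{ia} T^{aj} = g_{ii} T^{ij} (no sum on i).
g_{11} = 3
S_1{}^1 = 3 * T^{11} = 3 * 2 = 6
S_1{}^2 = 3 * T^{12} = 3 * -3 = -9
Step 2: contract S_1{}^j with v_j.
S_1{}^1 * v_1 = 6 * 2 = 12
S_1{}^2 * v_2 = -9 * -1 = 9
Result = 12 + 9 = 21

21


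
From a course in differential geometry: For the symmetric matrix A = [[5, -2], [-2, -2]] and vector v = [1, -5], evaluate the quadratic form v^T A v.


First compute Av:
(Av)_1 = 5*1 + -2*-5 = 15
(Av)_2 = -2*1 + -2*-5 = 8
Av = [15, 8]
Then v^T (Av) = 1*15 + -5*8
= 15 + -40 = -25

-25


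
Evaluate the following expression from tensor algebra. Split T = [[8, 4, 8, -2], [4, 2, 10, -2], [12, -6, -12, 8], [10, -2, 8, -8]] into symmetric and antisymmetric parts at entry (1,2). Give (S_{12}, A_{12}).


T_{12} = 4
T_{21} = 4
S_{12} = (4 + 4)/2 = 8/2 = 4
A_{12} = (4 - 4)/2 = 0/2 = 0
Check: S + A = 4 + 0 = 4 = T_{12}.

(4, 0)


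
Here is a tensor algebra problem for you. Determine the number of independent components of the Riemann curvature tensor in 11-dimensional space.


The Riemann tensor in d dimensions has d^2(d^2 - 1)/12 independent components.
d = 11, so d^2 = 121
d^2 - 1 = 120
d^2(d^2 - 1) = 121 * 120 = 14520
Divide by 12: 14520 / 12 = 1210

1210


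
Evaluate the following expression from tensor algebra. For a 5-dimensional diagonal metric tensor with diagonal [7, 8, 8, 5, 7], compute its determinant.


For a diagonal metric, the determinant is the product of diagonal entries.
Diagonal entries: 7, 8, 8, 5, 7
det(g) = 7 * 8 * 8 * 5 * 7 = 15680

15680


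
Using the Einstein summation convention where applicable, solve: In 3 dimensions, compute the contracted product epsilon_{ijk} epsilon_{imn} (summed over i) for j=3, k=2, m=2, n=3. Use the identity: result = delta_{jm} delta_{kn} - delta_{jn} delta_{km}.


Using the identity: epsilon_{ijk} epsilon_{imn} = delta_{jm} delta_{kn} - delta_{jn} delta_{km}.
delta_{32} = 0
delta_{23} = 0
delta_{33} = 1
delta_{22} = 1
Result = 0 * 0 - 1 * 1 = 0 - 1 = -1

-1


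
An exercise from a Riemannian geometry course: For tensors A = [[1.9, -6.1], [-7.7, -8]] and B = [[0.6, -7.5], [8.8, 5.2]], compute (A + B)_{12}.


Tensor addition is component-wise: (A + B)_{ij} = A_{ij} + B_{ij}.
A_{12} = -6.1
B_{12} = -7.5
(A + B)_{12} = -6.1 + -7.5 = -13.6

-13.6


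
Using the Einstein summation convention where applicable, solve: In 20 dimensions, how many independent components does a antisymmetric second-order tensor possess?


A antisymmetric rank-2 tensor in d dimensions has d(d-1)/2 independent components.
d = 20
d(d-1)/2 = 20 * 19 / 2 = 380 / 2 = 190

190


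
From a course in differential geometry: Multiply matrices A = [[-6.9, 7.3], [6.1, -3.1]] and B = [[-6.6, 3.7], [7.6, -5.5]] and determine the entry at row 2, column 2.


(AB)_{ij} = sum_k A_{ik} B_{kj}.
For i=2, j=2:
A_{21} * B_{12} = 6.1 * 3.7 = 22.57
A_{22} * B_{22} = -3.1 * -5.5 = 17.05
Sum = 22.57 + 17.05 = 39.62

39.62


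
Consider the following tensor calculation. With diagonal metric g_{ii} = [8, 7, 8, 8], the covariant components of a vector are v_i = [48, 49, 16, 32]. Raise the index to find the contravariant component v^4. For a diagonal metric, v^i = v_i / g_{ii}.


To raise an index with a diagonal metric: v^i = v_i / g_{ii}.
For index 4: v_4 = 32, g_{44} = 8
v^4 = 32 / 8 = 4

4


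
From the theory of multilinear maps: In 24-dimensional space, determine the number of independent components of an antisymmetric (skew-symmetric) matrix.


An antisymmetric rank-2 tensor satisfies A_{ij} = -A_{ji}, so diagonal entries are zero.
The independent components are the upper-triangular entries: C(n, 2) = n(n-1)/2.
n = 24
C(24, 2) = 24 * 23 / 2 = 552 / 2 = 276

276


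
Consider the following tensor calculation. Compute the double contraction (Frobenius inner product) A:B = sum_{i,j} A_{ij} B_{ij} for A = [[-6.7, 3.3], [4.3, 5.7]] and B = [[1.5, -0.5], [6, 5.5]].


A:B = sum over all i,j of A_{ij} * B_{ij}.
Row 1: -6.7*1.5=-10.05, 3.3*-0.5=-1.65 => row sum = -11.7
Row 2: 4.3*6=25.8, 5.7*5.5=31.35 => row sum = 57.15
Total = -11.7 + 57.15 = 45.45

45.45


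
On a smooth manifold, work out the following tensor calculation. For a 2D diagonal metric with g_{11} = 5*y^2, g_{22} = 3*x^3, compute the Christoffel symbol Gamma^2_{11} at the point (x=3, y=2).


For a diagonal metric, Gamma^k_{ij} = (1/2) g^{kk} (dg_{ik}/dx_j + dg_{jk}/dx_i - dg_{ij}/dx_k).
The metric is diagonal, so g_{ab} = 0 for a != b.
At the given point: g_{11} = 20, g_{22} = 81
g^{22} = 1/81
dg_{12}/dx_1 = 0 (off-diagonal)
dg_{12}/dx_1 = 0 (off-diagonal)
dg_{11}/dx_2 = dg_{11}/dx_2 = 20
Numerator = 0 + 0 - 20 = -20
Gamma^2_{11} = -20 / (2 * 81) = -10/81

-10/81


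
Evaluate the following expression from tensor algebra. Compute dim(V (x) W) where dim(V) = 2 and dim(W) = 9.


The dimension of a tensor product is the product of dimensions.
dim(V) = 2, dim(W) = 9
dim(V (x) W) = 2 * 9 = 18

18


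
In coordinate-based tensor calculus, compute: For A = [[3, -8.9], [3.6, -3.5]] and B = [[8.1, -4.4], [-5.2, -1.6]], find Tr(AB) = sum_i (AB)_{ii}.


Tr(AB) = sum_i (AB)_{ii} where (AB)_{ii} = sum_k A_{ik} B_{ki}.
(AB)_{11} = 3*8.1 + -8.9*-5.2 = 70.58
(AB)_{22} = 3.6*-4.4 + -3.5*-1.6 = -10.24
Tr(AB) = 70.58 + -10.24 = 60.34

60.34


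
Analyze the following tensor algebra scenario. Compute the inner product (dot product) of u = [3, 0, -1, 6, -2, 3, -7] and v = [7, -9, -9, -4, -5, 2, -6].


The inner product u . v = sum of u_i * v_i.
Term-by-term: 3 * 7, 0 * -9, -1 * -9, 6 * -4, -2 * -5, 3 * 2, -7 * -6
Products: 21, 0, 9, -24, 10, 6, 42
Sum = 21 + 0 + 9 + -24 + 10 + 6 + 42 = 64

64


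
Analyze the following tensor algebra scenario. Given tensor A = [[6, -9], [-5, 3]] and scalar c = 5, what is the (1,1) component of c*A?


Scalar multiplication: (cA)_{ij} = c * A_{ij}.
c = 5
A_{11} = 6
(cA)_{11} = 5 * 6 = 30

30


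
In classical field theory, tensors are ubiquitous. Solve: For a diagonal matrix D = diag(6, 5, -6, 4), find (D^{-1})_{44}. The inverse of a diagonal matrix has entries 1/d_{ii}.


For a diagonal matrix, the inverse has entries (D^{-1})_{ii} = 1/d_{ii}.
The diagonal entries are: d_{11} = 6, d_{22} = 5, d_{33} = -6, d_{44} = 4
We need (D^{-1})_{44} = 1/d_{44} = 1/4 = 1/4

1/4


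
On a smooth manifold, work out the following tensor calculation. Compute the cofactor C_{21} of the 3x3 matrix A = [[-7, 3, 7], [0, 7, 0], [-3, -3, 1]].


To find cofactor C_{21}, delete row 2 and column 1.
The resulting 2x2 submatrix is: [[3, 7], [-3, 1]]
Minor M_{21} = 3*1 - 7*-3
  = 3 - -21 = 24
Sign = (-1)^(2+1) = (-1)^3 = -1
Cofactor C_{21} = -1 * 24 = -24

-24


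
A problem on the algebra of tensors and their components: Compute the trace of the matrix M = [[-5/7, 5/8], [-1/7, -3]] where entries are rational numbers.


The trace is the sum of diagonal entries.
Diagonal: M[1,1] = -5/7, M[2,2] = -3
Tr(M) = -5/7 + -3
Computing step by step:
After adding M[1,1]: -5/7
After adding M[2,2]: -26/7
Tr(M) = -26/7

-26/7


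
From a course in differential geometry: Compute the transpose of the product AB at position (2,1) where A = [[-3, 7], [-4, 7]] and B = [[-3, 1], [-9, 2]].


(AB)^T_{ij} = (AB)_{ji} = sum_k A_{jk} B_{ki}.
For i=2, j=1 we need (AB)_{12}:
A_{11} * B_{12} = -3 * 1 = -3
A_{12} * B_{22} = 7 * 2 = 14
Sum = -3 + 14 = 11

11


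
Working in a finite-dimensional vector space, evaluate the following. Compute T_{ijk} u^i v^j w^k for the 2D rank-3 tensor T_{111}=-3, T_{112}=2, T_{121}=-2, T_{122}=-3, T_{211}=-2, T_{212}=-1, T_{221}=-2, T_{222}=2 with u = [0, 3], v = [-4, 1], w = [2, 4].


S = sum over i,j,k of T_{ijk} u_i v_j w_k. Expanding all 8 terms:
T_{111}*u_1*v_1*w_1 = -3*0*-4*2 = 0  (running total: 0)
T_{112}*u_1*v_1*w_2 = 2*0*-4*4 = 0  (running total: 0)
T_{121}*u_1*v_2*w_1 = -2*0*1*2 = 0  (running total: 0)
T_{122}*u_1*v_2*w_2 = -3*0*1*4 = 0  (running total: 0)
T_{211}*u_2*v_1*w_1 = -2*3*-4*2 = 48  (running total: 48)
T_{212}*u_2*v_1*w_2 = -1*3*-4*4 = 48  (running total: 96)
T_{221}*u_2*v_2*w_1 = -2*3*1*2 = -12  (running total: 84)
T_{222}*u_2*v_2*w_2 = 2*3*1*4 = 24  (running total: 108)
S = 108

108


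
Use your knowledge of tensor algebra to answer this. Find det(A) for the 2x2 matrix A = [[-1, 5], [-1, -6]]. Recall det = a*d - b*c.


For a 2x2 matrix [[a, b], [c, d]], det = a*d - b*c.
a = -1, b = 5, c = -1, d = -6
a*d = -1 * -6 = 6
b*c = 5 * -1 = -5
det = 6 - -5 = 11

11


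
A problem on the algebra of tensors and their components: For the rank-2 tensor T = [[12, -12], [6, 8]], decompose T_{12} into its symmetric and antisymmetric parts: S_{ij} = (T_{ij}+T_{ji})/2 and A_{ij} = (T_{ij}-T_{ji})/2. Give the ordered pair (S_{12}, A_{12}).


T_{12} = -12
T_{21} = 6
S_{12} = (-12 + 6)/2 = -6/2 = -3
A_{12} = (-12 - 6)/2 = -18/2 = -9
Check: S + A = -3 + -9 = -12 = T_{12}.

(-3, -9)


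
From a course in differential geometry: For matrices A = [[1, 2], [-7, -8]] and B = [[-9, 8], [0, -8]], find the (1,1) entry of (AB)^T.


(AB)^T_{ij} = (AB)_{ji} = sum_k A_{jk} B_{ki}.
For i=1, j=1 we need (AB)_{11}:
A_{11} * B_{11} = 1 * -9 = -9
A_{12} * B_{21} = 2 * 0 = 0
Sum = -9 + 0 = -9

-9


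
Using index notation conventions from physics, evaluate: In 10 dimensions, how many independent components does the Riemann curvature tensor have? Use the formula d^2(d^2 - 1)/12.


The Riemann tensor in d dimensions has d^2(d^2 - 1)/12 independent components.
d = 10, so d^2 = 100
d^2 - 1 = 99
d^2(d^2 - 1) = 100 * 99 = 9900
Divide by 12: 9900 / 12 = 825

825


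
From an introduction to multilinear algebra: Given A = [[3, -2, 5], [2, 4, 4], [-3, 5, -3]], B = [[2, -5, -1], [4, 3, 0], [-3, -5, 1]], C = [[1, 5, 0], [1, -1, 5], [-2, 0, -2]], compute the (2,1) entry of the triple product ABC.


(ABC)_{21} = sum_m (AB)_{2m} C_{m1}. First compute row 2 of AB.
(AB)_{21} = 2*2 + 4*4 + 4*-3 = 8
(AB)_{22} = 2*-5 + 4*3 + 4*-5 = -18
(AB)_{23} = 2*-1 + 4*0 + 4*1 = 2
Now contract with column 1 of C:
(AB)_{21} * C_{11} = 8 * 1 = 8
(AB)_{22} * C_{21} = -18 * 1 = -18
(AB)_{23} * C_{31} = 2 * -2 = -4
(ABC)_{21} = 8 + -18 + -4 = -14

-14


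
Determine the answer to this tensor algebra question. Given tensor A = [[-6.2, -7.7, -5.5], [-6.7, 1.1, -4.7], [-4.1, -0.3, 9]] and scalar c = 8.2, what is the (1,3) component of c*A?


Scalar multiplication: (cA)_{ij} = c * A_{ij}.
c = 8.2
A_{13} = -5.5
(cA)_{13} = 8.2 * -5.5 = -45.1

-45.1


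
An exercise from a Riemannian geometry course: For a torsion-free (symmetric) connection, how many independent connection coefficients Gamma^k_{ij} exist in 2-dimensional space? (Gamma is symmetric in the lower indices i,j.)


Christoffel symbols Gamma^k_{ij} are symmetric in i,j, so there are d * d(d+1)/2 independent symbols.
d = 2
d(d+1)/2 = 2 * 3 / 2 = 3
Total = 2 * 3 = 6

6


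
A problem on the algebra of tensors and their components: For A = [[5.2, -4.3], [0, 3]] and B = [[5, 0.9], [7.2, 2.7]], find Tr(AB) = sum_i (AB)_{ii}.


Tr(AB) = sum_i (AB)_{ii} where (AB)_{ii} = sum_k A_{ik} B_{ki}.
(AB)_{11} = 5.2*5 + -4.3*7.2 = -4.96
(AB)_{22} = 0*0.9 + 3*2.7 = 8.1
Tr(AB) = -4.96 + 8.1 = 3.14

3.14


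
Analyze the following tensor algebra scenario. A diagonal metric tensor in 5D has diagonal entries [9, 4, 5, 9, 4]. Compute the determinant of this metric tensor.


For a diagonal metric, the determinant is the product of diagonal entries.
Diagonal entries: 9, 4, 5, 9, 4
det(g) = 9 * 4 * 5 * 9 * 4 = 6480

6480


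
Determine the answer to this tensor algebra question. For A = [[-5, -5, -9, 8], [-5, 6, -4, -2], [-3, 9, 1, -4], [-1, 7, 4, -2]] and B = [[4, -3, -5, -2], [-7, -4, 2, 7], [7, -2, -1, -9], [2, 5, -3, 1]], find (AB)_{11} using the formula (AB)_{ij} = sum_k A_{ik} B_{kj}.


(AB)_{ij} = sum_k A_{ik} B_{kj}.
For i=1, j=1:
A_{11} * B_{11} = -5 * 4 = -20
A_{12} * B_{21} = -5 * -7 = 35
A_{13} * B_{31} = -9 * 7 = -63
A_{14} * B_{41} = 8 * 2 = 16
Sum = -20 + 35 + -63 + 16 = -32

-32


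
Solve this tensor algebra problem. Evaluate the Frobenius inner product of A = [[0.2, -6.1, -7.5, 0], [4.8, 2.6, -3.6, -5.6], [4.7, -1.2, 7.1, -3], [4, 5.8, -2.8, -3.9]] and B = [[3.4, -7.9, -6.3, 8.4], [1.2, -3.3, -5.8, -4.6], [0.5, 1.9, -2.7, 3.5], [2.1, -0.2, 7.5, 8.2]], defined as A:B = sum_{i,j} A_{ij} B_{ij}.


A:B = sum over all i,j of A_{ij} * B_{ij}.
Row 1: 0.2*3.4=0.68, -6.1*-7.9=48.19, -7.5*-6.3=47.25, 0*8.4=0 => row sum = 96.12
Row 2: 4.8*1.2=5.76, 2.6*-3.3=-8.58, -3.6*-5.8=20.88, -5.6*-4.6=25.76 => row sum = 43.82
Row 3: 4.7*0.5=2.35, -1.2*1.9=-2.28, 7.1*-2.7=-19.17, -3*3.5=-10.5 => row sum = -29.6
Row 4: 4*2.1=8.4, 5.8*-0.2=-1.16, -2.8*7.5=-21, -3.9*8.2=-31.98 => row sum = -45.74
Total = 96.12 + 43.82 + -29.6 + -45.74 = 64.6

64.6


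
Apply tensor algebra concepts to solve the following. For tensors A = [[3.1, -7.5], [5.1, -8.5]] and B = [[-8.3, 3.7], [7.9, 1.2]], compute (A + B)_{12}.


Tensor addition is component-wise: (A + B)_{ij} = A_{ij} + B_{ij}.
A_{12} = -7.5
B_{12} = 3.7
(A + B)_{12} = -7.5 + 3.7 = -3.8

-3.8


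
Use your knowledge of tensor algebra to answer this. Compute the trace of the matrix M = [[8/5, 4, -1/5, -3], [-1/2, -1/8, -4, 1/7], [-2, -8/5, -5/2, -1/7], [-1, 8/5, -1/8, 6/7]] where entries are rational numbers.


The trace is the sum of diagonal entries.
Diagonal: M[1,1] = 8/5, M[2,2] = -1/8, M[3,3] = -5/2, M[4,4] = 6/7
Tr(M) = 8/5 + -1/8 + -5/2 + 6/7
Computing step by step:
After adding M[1,1]: 8/5
After adding M[2,2]: 59/40
After adding M[3,3]: -41/40
After adding M[4,4]: -47/280
Tr(M) = -47/280

-47/280


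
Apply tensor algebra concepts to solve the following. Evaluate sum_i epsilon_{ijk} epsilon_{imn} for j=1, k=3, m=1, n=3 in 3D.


Using the identity: epsilon_{ijk} epsilon_{imn} = delta_{jm} delta_{kn} - delta_{jn} delta_{km}.
delta_{11} = 1
delta_{33} = 1
delta_{13} = 0
delta_{31} = 0
Result = 1 * 1 - 0 * 0 = 1 - 0 = 1

1


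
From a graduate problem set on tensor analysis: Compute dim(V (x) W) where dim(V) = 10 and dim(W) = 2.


The dimension of a tensor product is the product of dimensions.
dim(V) = 10, dim(W) = 2
dim(V (x) W) = 10 * 2 = 20

20


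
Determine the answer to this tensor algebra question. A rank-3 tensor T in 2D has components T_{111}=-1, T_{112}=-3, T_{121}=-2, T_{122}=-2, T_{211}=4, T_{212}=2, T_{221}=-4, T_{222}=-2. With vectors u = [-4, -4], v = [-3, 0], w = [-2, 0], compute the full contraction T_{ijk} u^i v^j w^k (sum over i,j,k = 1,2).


S = sum over i,j,k of T_{ijk} u_i v_j w_k. Expanding all 8 terms:
T_{111}*u_1*v_1*w_1 = -1*-4*-3*-2 = 24  (running total: 24)
T_{112}*u_1*v_1*w_2 = -3*-4*-3*0 = 0  (running total: 24)
T_{121}*u_1*v_2*w_1 = -2*-4*0*-2 = 0  (running total: 24)
T_{122}*u_1*v_2*w_2 = -2*-4*0*0 = 0  (running total: 24)
T_{211}*u_2*v_1*w_1 = 4*-4*-3*-2 = -96  (running total: -72)
T_{212}*u_2*v_1*w_2 = 2*-4*-3*0 = 0  (running total: -72)
T_{221}*u_2*v_2*w_1 = -4*-4*0*-2 = 0  (running total: -72)
T_{222}*u_2*v_2*w_2 = -2*-4*0*0 = 0  (running total: -72)
S = -72

-72


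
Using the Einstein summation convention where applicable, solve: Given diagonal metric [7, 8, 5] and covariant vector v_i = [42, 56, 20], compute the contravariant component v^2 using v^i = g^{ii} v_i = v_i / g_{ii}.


To raise an index with a diagonal metric: v^i = v_i / g_{ii}.
For index 2: v_2 = 56, g_{22} = 8
v^2 = 56 / 8 = 7

7


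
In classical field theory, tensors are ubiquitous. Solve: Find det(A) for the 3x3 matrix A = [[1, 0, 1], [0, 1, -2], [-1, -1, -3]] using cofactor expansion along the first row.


Expanding along the first row, det(A) = a11*M_11 - a12*M_12 + a13*M_13, where M_1j is the (1,j) minor.
Minor M_11 = 1*-3 - -2*-1 = -5
Minor M_12 = 0*-3 - -2*-1 = -2
Minor M_13 = 0*-1 - 1*-1 = 1
det = 1*(-5) - 0*(-2) + 1*(1)
    = -5 - 0 + 1
    = -4

-4


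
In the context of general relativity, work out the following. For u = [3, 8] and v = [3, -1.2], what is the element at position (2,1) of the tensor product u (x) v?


The outer product entry T_{ij} = u_i * v_j.
We need i=2, j=1.
u_2 = 8, v_1 = 3
T_{2,1} = 8 * 3 = 24

24


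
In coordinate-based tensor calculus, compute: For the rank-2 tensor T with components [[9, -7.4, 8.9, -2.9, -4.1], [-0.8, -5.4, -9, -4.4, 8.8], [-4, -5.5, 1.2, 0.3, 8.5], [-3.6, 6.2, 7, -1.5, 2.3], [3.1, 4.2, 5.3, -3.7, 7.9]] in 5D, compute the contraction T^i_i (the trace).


The contraction (trace) of a rank-2 tensor is the sum of its diagonal elements.
Diagonal entries: A[1,1] = 9, A[2,2] = -5.4, A[3,3] = 1.2, A[4,4] = -1.5, A[5,5] = 7.9
Tr(A) = 9 + -5.4 + 1.2 + -1.5 + 7.9 = 11.2

11.2


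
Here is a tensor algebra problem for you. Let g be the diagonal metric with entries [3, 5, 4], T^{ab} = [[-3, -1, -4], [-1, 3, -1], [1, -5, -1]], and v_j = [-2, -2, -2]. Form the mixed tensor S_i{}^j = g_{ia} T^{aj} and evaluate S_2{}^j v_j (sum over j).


Step 1: lower the first index. For a diagonal metric, g_{ia} T^{aj} = g_{ii} T^{ij} (no sum on i).
g_{22} = 5
S_2{}^1 = 5 * T^{21} = 5 * -1 = -5
S_2{}^2 = 5 * T^{22} = 5 * 3 = 15
S_2{}^3 = 5 * T^{23} = 5 * -1 = -5
Step 2: contract S_2{}^j with v_j.
S_2{}^1 * v_1 = -5 * -2 = 10
S_2{}^2 * v_2 = 15 * -2 = -30
S_2{}^3 * v_3 = -5 * -2 = 10
Result = 10 + -30 + 10 = -10

-10


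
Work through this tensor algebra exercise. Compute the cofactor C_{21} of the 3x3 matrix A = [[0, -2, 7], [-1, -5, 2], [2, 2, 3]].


To find cofactor C_{21}, delete row 2 and column 1.
The resulting 2x2 submatrix is: [[-2, 7], [2, 3]]
Minor M_{21} = -2*3 - 7*2
  = -6 - 14 = -20
Sign = (-1)^(2+1) = (-1)^3 = -1
Cofactor C_{21} = -1 * -20 = 20

20


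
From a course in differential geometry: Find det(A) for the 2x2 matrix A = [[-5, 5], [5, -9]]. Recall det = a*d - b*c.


For a 2x2 matrix [[a, b], [c, d]], det = a*d - b*c.
a = -5, b = 5, c = 5, d = -9
a*d = -5 * -9 = 45
b*c = 5 * 5 = 25
det = 45 - 25 = 20

20


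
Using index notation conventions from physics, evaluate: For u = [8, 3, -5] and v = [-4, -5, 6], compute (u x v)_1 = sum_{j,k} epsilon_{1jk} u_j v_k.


(u x v)_1 = sum_{j,k} epsilon_{1jk} u_j v_k. Only permutations of (1,2,3) contribute; the two non-zero terms are:
eps_{123} u_2 v_3 = 1 * 3 * 6 = 18
eps_{132} u_3 v_2 = -1 * -5 * -5 = -25
(u x v)_1 = -7

-7


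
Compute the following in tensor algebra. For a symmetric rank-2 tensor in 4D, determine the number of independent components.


A symmetric rank-2 tensor in d dimensions has d(d+1)/2 independent components.
d = 4
d(d+1)/2 = 4 * 5 / 2 = 20 / 2 = 10

10


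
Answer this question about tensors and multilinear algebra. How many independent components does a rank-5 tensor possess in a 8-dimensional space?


The number of components of a rank-r tensor in d dimensions is d^r.
Here d = 8 and r = 5.
8^5 = 32768

32768


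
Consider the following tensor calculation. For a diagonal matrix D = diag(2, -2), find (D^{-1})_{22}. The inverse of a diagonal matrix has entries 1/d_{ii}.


For a diagonal matrix, the inverse has entries (D^{-1})_{ii} = 1/d_{ii}.
The diagonal entries are: d_{11} = 2, d_{22} = -2
We need (D^{-1})_{22} = 1/d_{22} = 1/-2 = -1/2

-1/2


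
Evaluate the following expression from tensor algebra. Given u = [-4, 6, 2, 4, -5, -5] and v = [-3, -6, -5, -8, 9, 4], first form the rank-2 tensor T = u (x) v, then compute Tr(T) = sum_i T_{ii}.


The outer product gives T_{ij} = u_i v_j.
The trace (contraction) is Tr(T) = sum_i T_{ii} = sum_i u_i v_i.
Diagonal entries:
T_{11} = u_1 * v_1 = -4 * -3 = 12
T_{22} = u_2 * v_2 = 6 * -6 = -36
T_{33} = u_3 * v_3 = 2 * -5 = -10
T_{44} = u_4 * v_4 = 4 * -8 = -32
T_{55} = u_5 * v_5 = -5 * 9 = -45
T_{66} = u_6 * v_6 = -5 * 4 = -20
Tr(T) = 12 + -36 + -10 + -32 + -45 + -20 = -131

-131


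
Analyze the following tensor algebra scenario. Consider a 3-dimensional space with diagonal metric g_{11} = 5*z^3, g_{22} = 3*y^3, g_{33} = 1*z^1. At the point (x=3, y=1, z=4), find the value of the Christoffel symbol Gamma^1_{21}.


For a diagonal metric, Gamma^k_{ij} = (1/2) g^{kk} (dg_{ik}/dx_j + dg_{jk}/dx_i - dg_{ij}/dx_k).
The metric is diagonal, so g_{ab} = 0 for a != b.
At the given point: g_{11} = 320, g_{22} = 3, g_{33} = 4
g^{11} = 1/320
dg_{21}/dx_1 = 0 (off-diagonal)
dg_{11}/dx_2 = dg_{11}/dx_2 = 0
dg_{21}/dx_1 = 0 (off-diagonal)
Numerator = 0 + 0 - 0 = 0
Gamma^1_{21} = 0 / (2 * 320) = 0

0


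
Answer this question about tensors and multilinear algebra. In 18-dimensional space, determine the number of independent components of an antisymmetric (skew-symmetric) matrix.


An antisymmetric rank-2 tensor satisfies A_{ij} = -A_{ji}, so diagonal entries are zero.
The independent components are the upper-triangular entries: C(n, 2) = n(n-1)/2.
n = 18
C(18, 2) = 18 * 17 / 2 = 306 / 2 = 153

153


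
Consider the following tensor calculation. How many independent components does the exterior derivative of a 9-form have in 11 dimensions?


The exterior derivative of a p-form is a (p+1)-form.
Its number of independent components is C(n, p+1).
n = 11, p+1 = 10
C(11, 10) = 11

11


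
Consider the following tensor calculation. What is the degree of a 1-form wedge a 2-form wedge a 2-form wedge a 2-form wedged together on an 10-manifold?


The degree of a wedge product is the sum of the degrees of the individual forms.
Degrees: 1, 2, 2, 2
Total degree = 1 + 2 + 2 + 2 = 7

7


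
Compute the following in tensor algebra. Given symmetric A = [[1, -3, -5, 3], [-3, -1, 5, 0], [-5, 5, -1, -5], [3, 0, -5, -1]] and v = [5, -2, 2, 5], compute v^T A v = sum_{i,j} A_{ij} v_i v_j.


First compute Av:
(Av)_1 = 1*5 + -3*-2 + -5*2 + 3*5 = 16
(Av)_2 = -3*5 + -1*-2 + 5*2 + 0*5 = -3
(Av)_3 = -5*5 + 5*-2 + -1*2 + -5*5 = -62
(Av)_4 = 3*5 + 0*-2 + -5*2 + -1*5 = 0
Av = [16, -3, -62, 0]
Then v^T (Av) = 5*16 + -2*-3 + 2*-62 + 5*0
= 80 + 6 + -124 + 0 = -38

-38


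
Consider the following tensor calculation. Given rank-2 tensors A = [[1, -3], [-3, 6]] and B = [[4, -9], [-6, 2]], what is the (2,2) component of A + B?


Tensor addition is component-wise: (A + B)_{ij} = A_{ij} + B_{ij}.
A_{22} = 6
B_{22} = 2
(A + B)_{22} = 6 + 2 = 8

8


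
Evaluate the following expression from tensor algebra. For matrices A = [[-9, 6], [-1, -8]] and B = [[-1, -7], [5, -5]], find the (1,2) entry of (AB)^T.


(AB)^T_{ij} = (AB)_{ji} = sum_k A_{jk} B_{ki}.
For i=1, j=2 we need (AB)_{21}:
A_{21} * B_{11} = -1 * -1 = 1
A_{22} * B_{21} = -8 * 5 = -40
Sum = 1 + -40 = -39

-39


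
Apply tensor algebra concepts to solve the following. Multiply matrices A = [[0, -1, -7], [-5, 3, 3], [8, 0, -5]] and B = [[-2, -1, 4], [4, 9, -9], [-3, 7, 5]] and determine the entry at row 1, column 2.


(AB)_{ij} = sum_k A_{ik} B_{kj}.
For i=1, j=2:
A_{11} * B_{12} = 0 * -1 = 0
A_{12} * B_{22} = -1 * 9 = -9
A_{13} * B_{32} = -7 * 7 = -49
Sum = 0 + -9 + -49 = -58

-58


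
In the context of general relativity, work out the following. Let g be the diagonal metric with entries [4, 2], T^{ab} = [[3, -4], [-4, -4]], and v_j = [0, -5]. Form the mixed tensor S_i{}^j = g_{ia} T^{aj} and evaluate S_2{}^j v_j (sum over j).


Step 1: lower the first index. For a diagonal metric, g_{ia} T^{aj} = g_{ii} T^{ij} (no sum on i).
g_{22} = 2
S_2{}^1 = 2 * T^{21} = 2 * -4 = -8
S_2{}^2 = 2 * T^{22} = 2 * -4 = -8
Step 2: contract S_2{}^j with v_j.
S_2{}^1 * v_1 = -8 * 0 = 0
S_2{}^2 * v_2 = -8 * -5 = 40
Result = 0 + 40 = 40

40


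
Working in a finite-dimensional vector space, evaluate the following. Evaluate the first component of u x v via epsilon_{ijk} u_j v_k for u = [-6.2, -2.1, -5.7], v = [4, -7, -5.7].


(u x v)_1 = sum_{j,k} epsilon_{1jk} u_j v_k. Only permutations of (1,2,3) contribute; the two non-zero terms are:
eps_{123} u_2 v_3 = 1 * -2.1 * -5.7 = 11.97
eps_{132} u_3 v_2 = -1 * -5.7 * -7 = -39.9
(u x v)_1 = -27.93

-27.93


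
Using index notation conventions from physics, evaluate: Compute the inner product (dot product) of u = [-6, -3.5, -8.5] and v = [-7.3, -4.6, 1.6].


The inner product u . v = sum of u_i * v_i.
Term-by-term: -6 * -7.3, -3.5 * -4.6, -8.5 * 1.6
Products: 43.8, 16.1, -13.6
Sum = 43.8 + 16.1 + -13.6 = 46.3

46.3


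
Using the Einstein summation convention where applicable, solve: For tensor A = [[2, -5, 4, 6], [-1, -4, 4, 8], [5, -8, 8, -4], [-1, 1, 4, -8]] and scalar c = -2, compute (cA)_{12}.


Scalar multiplication: (cA)_{ij} = c * A_{ij}.
c = -2
A_{12} = -5
(cA)_{12} = -2 * -5 = 10

10


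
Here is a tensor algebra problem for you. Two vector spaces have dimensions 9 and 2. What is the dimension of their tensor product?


The dimension of a tensor product is the product of dimensions.
dim(V) = 9, dim(W) = 2
dim(V (x) W) = 9 * 2 = 18

18


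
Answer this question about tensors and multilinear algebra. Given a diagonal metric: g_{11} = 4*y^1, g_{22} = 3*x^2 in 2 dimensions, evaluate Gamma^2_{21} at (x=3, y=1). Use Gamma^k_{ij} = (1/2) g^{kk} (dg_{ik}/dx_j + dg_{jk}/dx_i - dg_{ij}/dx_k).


For a diagonal metric, Gamma^k_{ij} = (1/2) g^{kk} (dg_{ik}/dx_j + dg_{jk}/dx_i - dg_{ij}/dx_k).
The metric is diagonal, so g_{ab} = 0 for a != b.
At the given point: g_{11} = 4, g_{22} = 27
g^{22} = 1/27
dg_{22}/dx_1 = dg_{22}/dx_1 = 18
dg_{12}/dx_2 = 0 (off-diagonal)
dg_{21}/dx_2 = 0 (off-diagonal)
Numerator = 18 + 0 - 0 = 18
Gamma^2_{21} = 18 / (2 * 27) = 1/3

1/3


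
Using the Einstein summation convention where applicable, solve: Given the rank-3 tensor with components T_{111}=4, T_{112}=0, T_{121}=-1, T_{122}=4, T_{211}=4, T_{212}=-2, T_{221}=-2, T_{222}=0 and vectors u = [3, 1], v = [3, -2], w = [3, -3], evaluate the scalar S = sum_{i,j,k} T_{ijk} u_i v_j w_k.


S = sum over i,j,k of T_{ijk} u_i v_j w_k. Expanding all 8 terms:
T_{111}*u_1*v_1*w_1 = 4*3*3*3 = 108  (running total: 108)
T_{112}*u_1*v_1*w_2 = 0*3*3*-3 = 0  (running total: 108)
T_{121}*u_1*v_2*w_1 = -1*3*-2*3 = 18  (running total: 126)
T_{122}*u_1*v_2*w_2 = 4*3*-2*-3 = 72  (running total: 198)
T_{211}*u_2*v_1*w_1 = 4*1*3*3 = 36  (running total: 234)
T_{212}*u_2*v_1*w_2 = -2*1*3*-3 = 18  (running total: 252)
T_{221}*u_2*v_2*w_1 = -2*1*-2*3 = 12  (running total: 264)
T_{222}*u_2*v_2*w_2 = 0*1*-2*-3 = 0  (running total: 264)
S = 264

264


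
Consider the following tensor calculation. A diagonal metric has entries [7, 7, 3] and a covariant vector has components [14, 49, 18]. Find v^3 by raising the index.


To raise an index with a diagonal metric: v^i = v_i / g_{ii}.
For index 3: v_3 = 18, g_{33} = 3
v^3 = 18 / 3 = 6

6


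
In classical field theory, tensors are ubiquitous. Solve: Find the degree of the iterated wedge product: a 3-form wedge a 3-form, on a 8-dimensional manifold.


The degree of a wedge product is the sum of the degrees of the individual forms.
Degrees: 3, 3
Total degree = 3 + 3 = 6

6


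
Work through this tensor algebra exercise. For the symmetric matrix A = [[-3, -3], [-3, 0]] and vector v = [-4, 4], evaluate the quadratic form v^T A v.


First compute Av:
(Av)_1 = -3*-4 + -3*4 = 0
(Av)_2 = -3*-4 + 0*4 = 12
Av = [0, 12]
Then v^T (Av) = -4*0 + 4*12
= 0 + 48 = 48

48


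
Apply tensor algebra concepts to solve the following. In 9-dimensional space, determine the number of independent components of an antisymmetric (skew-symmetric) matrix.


An antisymmetric rank-2 tensor satisfies A_{ij} = -A_{ji}, so diagonal entries are zero.
The independent components are the upper-triangular entries: C(n, 2) = n(n-1)/2.
n = 9
C(9, 2) = 9 * 8 / 2 = 72 / 2 = 36

36


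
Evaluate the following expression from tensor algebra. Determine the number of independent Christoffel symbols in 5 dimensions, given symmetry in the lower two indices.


Christoffel symbols Gamma^k_{ij} are symmetric in i,j, so there are d * d(d+1)/2 independent symbols.
d = 5
d(d+1)/2 = 5 * 6 / 2 = 15
Total = 5 * 15 = 75

75


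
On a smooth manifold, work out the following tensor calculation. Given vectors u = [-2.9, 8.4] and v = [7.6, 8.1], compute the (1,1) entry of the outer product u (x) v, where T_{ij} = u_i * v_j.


The outer product entry T_{ij} = u_i * v_j.
We need i=1, j=1.
u_1 = -2.9, v_1 = 7.6
T_{1,1} = -2.9 * 7.6 = -22.04

-22.04


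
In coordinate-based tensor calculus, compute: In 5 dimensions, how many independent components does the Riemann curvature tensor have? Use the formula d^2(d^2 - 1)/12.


The Riemann tensor in d dimensions has d^2(d^2 - 1)/12 independent components.
d = 5, so d^2 = 25
d^2 - 1 = 24
d^2(d^2 - 1) = 25 * 24 = 600
Divide by 12: 600 / 12 = 50

50


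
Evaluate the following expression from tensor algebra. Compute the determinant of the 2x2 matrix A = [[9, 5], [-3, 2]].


For a 2x2 matrix [[a, b], [c, d]], det = a*d - b*c.
a = 9, b = 5, c = -3, d = 2
a*d = 9 * 2 = 18
b*c = 5 * -3 = -15
det = 18 - -15 = 33

33


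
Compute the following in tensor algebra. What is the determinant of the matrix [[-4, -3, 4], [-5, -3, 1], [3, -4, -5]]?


Expanding along the first row, det(A) = a11*M_11 - a12*M_12 + a13*M_13, where M_1j is the (1,j) minor.
Minor M_11 = -3*-5 - 1*-4 = 19
Minor M_12 = -5*-5 - 1*3 = 22
Minor M_13 = -5*-4 - -3*3 = 29
det = -4*(19) - -3*(22) + 4*(29)
    = -76 - -66 + 116
    = 106

106


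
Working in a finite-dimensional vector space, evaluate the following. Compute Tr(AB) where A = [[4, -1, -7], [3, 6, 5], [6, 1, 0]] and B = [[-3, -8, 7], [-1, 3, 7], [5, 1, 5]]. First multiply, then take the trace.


Tr(AB) = sum_i (AB)_{ii} where (AB)_{ii} = sum_k A_{ik} B_{ki}.
(AB)_{11} = 4*-3 + -1*-1 + -7*5 = -46
(AB)_{22} = 3*-8 + 6*3 + 5*1 = -1
(AB)_{33} = 6*7 + 1*7 + 0*5 = 49
Tr(AB) = -46 + -1 + 49 = 2

2


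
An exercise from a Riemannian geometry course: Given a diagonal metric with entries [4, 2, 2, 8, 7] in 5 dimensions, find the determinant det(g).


For a diagonal metric, the determinant is the product of diagonal entries.
Diagonal entries: 4, 2, 2, 8, 7
det(g) = 4 * 2 * 2 * 8 * 7 = 896

896


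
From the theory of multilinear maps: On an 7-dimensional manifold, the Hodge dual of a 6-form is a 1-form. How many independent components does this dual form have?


The Hodge dual of a p-form on an n-dimensional manifold is an (n-p)-form.
n = 7, p = 6, so dual degree = 7 - 6 = 1
The number of components is C(n, n-p) = C(7, 1) = 7

7


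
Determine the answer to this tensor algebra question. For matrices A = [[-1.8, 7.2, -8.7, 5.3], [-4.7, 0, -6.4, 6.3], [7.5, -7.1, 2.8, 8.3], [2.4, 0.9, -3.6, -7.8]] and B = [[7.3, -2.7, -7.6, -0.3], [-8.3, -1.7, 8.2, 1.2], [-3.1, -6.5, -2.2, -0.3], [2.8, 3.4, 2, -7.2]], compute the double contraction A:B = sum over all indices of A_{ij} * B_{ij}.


A:B = sum over all i,j of A_{ij} * B_{ij}.
Row 1: -1.8*7.3=-13.14, 7.2*-2.7=-19.44, -8.7*-7.6=66.12, 5.3*-0.3=-1.59 => row sum = 31.95
Row 2: -4.7*-8.3=39.01, 0*-1.7=0, -6.4*8.2=-52.48, 6.3*1.2=7.56 => row sum = -5.91
Row 3: 7.5*-3.1=-23.25, -7.1*-6.5=46.15, 2.8*-2.2=-6.16, 8.3*-0.3=-2.49 => row sum = 14.25
Row 4: 2.4*2.8=6.72, 0.9*3.4=3.06, -3.6*2=-7.2, -7.8*-7.2=56.16 => row sum = 58.74
Total = 31.95 + -5.91 + 14.25 + 58.74 = 99.03

99.03


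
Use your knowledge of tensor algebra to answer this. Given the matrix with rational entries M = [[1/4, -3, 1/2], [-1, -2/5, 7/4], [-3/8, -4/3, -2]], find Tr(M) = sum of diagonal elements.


The trace is the sum of diagonal entries.
Diagonal: M[1,1] = 1/4, M[2,2] = -2/5, M[3,3] = -2
Tr(M) = 1/4 + -2/5 + -2
Computing step by step:
After adding M[1,1]: 1/4
After adding M[2,2]: -3/20
After adding M[3,3]: -43/20
Tr(M) = -43/20

-43/20


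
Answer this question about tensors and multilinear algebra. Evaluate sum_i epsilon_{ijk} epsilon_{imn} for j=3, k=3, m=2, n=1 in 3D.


Using the identity: epsilon_{ijk} epsilon_{imn} = delta_{jm} delta_{kn} - delta_{jn} delta_{km}.
delta_{32} = 0
delta_{31} = 0
delta_{31} = 0
delta_{32} = 0
Result = 0 * 0 - 0 * 0 = 0 - 0 = 0

0


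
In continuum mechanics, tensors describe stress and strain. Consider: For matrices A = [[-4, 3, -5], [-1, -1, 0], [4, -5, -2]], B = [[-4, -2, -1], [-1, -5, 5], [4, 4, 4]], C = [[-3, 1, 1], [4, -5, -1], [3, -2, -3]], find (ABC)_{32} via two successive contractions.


(ABC)_{32} = sum_m (AB)_{3m} C_{m2}. First compute row 3 of AB.
(AB)_{31} = 4*-4 + -5*-1 + -2*4 = -19
(AB)_{32} = 4*-2 + -5*-5 + -2*4 = 9
(AB)_{33} = 4*-1 + -5*5 + -2*4 = -37
Now contract with column 2 of C:
(AB)_{31} * C_{12} = -19 * 1 = -19
(AB)_{32} * C_{22} = 9 * -5 = -45
(AB)_{33} * C_{32} = -37 * -2 = 74
(ABC)_{32} = -19 + -45 + 74 = 10

10


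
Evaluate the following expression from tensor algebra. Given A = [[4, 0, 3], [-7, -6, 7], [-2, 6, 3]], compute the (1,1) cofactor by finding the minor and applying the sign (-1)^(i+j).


To find cofactor C_{11}, delete row 1 and column 1.
The resulting 2x2 submatrix is: [[-6, 7], [6, 3]]
Minor M_{11} = -6*3 - 7*6
  = -18 - 42 = -60
Sign = (-1)^(1+1) = (-1)^2 = 1
Cofactor C_{11} = 1 * -60 = -60

-60


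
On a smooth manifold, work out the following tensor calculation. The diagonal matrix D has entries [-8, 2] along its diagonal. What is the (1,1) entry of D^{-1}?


For a diagonal matrix, the inverse has entries (D^{-1})_{ii} = 1/d_{ii}.
The diagonal entries are: d_{11} = -8, d_{22} = 2
We need (D^{-1})_{11} = 1/d_{11} = 1/-8 = -1/8

-1/8


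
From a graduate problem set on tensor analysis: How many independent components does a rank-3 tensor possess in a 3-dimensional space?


The number of components of a rank-r tensor in d dimensions is d^r.
Here d = 3 and r = 3.
3^3 = 27

27


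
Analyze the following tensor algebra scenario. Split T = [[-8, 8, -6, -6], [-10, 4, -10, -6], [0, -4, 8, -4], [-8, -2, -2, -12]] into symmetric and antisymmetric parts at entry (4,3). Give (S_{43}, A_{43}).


T_{43} = -2
T_{34} = -4
S_{43} = (-2 + -4)/2 = -6/2 = -3
A_{43} = (-2 - -4)/2 = 2/2 = 1
Check: S + A = -3 + 1 = -2 = T_{43}.

(-3, 1)


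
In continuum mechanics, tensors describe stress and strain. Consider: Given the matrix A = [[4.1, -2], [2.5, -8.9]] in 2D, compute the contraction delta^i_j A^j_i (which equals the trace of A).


The contraction (trace) of a rank-2 tensor is the sum of its diagonal elements.
Diagonal entries: A[1,1] = 4.1, A[2,2] = -8.9
Tr(A) = 4.1 + -8.9 = -4.8

-4.8


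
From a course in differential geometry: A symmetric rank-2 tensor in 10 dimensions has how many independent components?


A symmetric rank-2 tensor in d dimensions has d(d+1)/2 independent components.
d = 10
d(d+1)/2 = 10 * 11 / 2 = 110 / 2 = 55

55


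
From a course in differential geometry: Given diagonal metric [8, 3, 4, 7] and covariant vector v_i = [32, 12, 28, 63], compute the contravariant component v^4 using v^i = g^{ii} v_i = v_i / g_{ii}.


To raise an index with a diagonal metric: v^i = v_i / g_{ii}.
For index 4: v_4 = 63, g_{44} = 7
v^4 = 63 / 7 = 9

9


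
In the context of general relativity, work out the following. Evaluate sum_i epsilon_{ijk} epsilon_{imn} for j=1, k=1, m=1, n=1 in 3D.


Using the identity: epsilon_{ijk} epsilon_{imn} = delta_{jm} delta_{kn} - delta_{jn} delta_{km}.
delta_{11} = 1
delta_{11} = 1
delta_{11} = 1
delta_{11} = 1
Result = 1 * 1 - 1 * 1 = 1 - 1 = 0

0


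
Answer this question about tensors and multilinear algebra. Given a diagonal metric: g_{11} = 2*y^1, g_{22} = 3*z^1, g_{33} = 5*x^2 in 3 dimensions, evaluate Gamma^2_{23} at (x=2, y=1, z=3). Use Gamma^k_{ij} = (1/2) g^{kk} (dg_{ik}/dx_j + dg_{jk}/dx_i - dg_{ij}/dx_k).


For a diagonal metric, Gamma^k_{ij} = (1/2) g^{kk} (dg_{ik}/dx_j + dg_{jk}/dx_i - dg_{ij}/dx_k).
The metric is diagonal, so g_{ab} = 0 for a != b.
At the given point: g_{11} = 2, g_{22} = 9, g_{33} = 20
g^{22} = 1/9
dg_{22}/dx_3 = dg_{22}/dx_3 = 3
dg_{32}/dx_2 = 0 (off-diagonal)
dg_{23}/dx_2 = 0 (off-diagonal)
Numerator = 3 + 0 - 0 = 3
Gamma^2_{23} = 3 / (2 * 9) = 1/6

1/6


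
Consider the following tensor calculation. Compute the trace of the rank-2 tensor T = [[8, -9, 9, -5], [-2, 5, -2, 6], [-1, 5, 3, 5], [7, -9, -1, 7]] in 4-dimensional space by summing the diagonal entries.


The contraction (trace) of a rank-2 tensor is the sum of its diagonal elements.
Diagonal entries: A[1,1] = 8, A[2,2] = 5, A[3,3] = 3, A[4,4] = 7
Tr(A) = 8 + 5 + 3 + 7 = 23

23


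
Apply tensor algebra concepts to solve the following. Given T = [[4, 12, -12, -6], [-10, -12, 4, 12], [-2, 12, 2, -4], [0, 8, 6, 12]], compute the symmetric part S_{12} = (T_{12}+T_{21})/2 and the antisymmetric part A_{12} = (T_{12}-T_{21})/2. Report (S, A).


T_{12} = 12
T_{21} = -10
S_{12} = (12 + -10)/2 = 2/2 = 1
A_{12} = (12 - -10)/2 = 22/2 = 11
Check: S + A = 1 + 11 = 12 = T_{12}.

(1, 11)


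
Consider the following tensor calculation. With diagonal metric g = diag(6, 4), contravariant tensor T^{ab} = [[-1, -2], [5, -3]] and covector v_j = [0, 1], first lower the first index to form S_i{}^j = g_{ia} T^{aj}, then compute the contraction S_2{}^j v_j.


Step 1: lower the first index. For a diagonal metric, g_{ia} T^{aj} = g_{ii} T^{ij} (no sum on i).
g_{22} = 4
S_2{}^1 = 4 * T^{21} = 4 * 5 = 20
S_2{}^2 = 4 * T^{22} = 4 * -3 = -12
Step 2: contract S_2{}^j with v_j.
S_2{}^1 * v_1 = 20 * 0 = 0
S_2{}^2 * v_2 = -12 * 1 = -12
Result = 0 + -12 = -12

-12
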